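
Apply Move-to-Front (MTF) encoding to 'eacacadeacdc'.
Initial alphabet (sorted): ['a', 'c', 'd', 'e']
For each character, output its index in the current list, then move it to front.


MTF encoding:
'e': index 3 in ['a', 'c', 'd', 'e'] -> ['e', 'a', 'c', 'd']
'a': index 1 in ['e', 'a', 'c', 'd'] -> ['a', 'e', 'c', 'd']
'c': index 2 in ['a', 'e', 'c', 'd'] -> ['c', 'a', 'e', 'd']
'a': index 1 in ['c', 'a', 'e', 'd'] -> ['a', 'c', 'e', 'd']
'c': index 1 in ['a', 'c', 'e', 'd'] -> ['c', 'a', 'e', 'd']
'a': index 1 in ['c', 'a', 'e', 'd'] -> ['a', 'c', 'e', 'd']
'd': index 3 in ['a', 'c', 'e', 'd'] -> ['d', 'a', 'c', 'e']
'e': index 3 in ['d', 'a', 'c', 'e'] -> ['e', 'd', 'a', 'c']
'a': index 2 in ['e', 'd', 'a', 'c'] -> ['a', 'e', 'd', 'c']
'c': index 3 in ['a', 'e', 'd', 'c'] -> ['c', 'a', 'e', 'd']
'd': index 3 in ['c', 'a', 'e', 'd'] -> ['d', 'c', 'a', 'e']
'c': index 1 in ['d', 'c', 'a', 'e'] -> ['c', 'd', 'a', 'e']


Output: [3, 1, 2, 1, 1, 1, 3, 3, 2, 3, 3, 1]


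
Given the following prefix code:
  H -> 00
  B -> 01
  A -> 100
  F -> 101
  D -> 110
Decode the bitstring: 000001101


Decoding step by step:
Bits 00 -> H
Bits 00 -> H
Bits 01 -> B
Bits 101 -> F


Decoded message: HHBF


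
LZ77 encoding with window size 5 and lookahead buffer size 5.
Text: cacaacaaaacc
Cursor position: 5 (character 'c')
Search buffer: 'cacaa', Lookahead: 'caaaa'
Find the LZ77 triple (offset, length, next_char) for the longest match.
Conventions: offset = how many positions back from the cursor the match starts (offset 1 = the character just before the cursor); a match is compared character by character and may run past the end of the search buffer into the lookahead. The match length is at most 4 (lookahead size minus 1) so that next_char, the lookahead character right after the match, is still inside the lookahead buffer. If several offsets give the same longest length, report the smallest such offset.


Try each offset into the search buffer:
  offset=1 (pos 4, char 'a'): match length 0
  offset=2 (pos 3, char 'a'): match length 0
  offset=3 (pos 2, char 'c'): match length 3
  offset=4 (pos 1, char 'a'): match length 0
  offset=5 (pos 0, char 'c'): match length 2
Longest match has length 3 at offset 3.
next_char = character at position 5 + 3 = 8 -> 'a'

Best match: offset=3, length=3 (matching 'caa' starting at position 2)
LZ77 triple: (3, 3, 'a')


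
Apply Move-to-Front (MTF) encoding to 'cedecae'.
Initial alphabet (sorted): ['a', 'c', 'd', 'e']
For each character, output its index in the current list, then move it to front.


MTF encoding:
'c': index 1 in ['a', 'c', 'd', 'e'] -> ['c', 'a', 'd', 'e']
'e': index 3 in ['c', 'a', 'd', 'e'] -> ['e', 'c', 'a', 'd']
'd': index 3 in ['e', 'c', 'a', 'd'] -> ['d', 'e', 'c', 'a']
'e': index 1 in ['d', 'e', 'c', 'a'] -> ['e', 'd', 'c', 'a']
'c': index 2 in ['e', 'd', 'c', 'a'] -> ['c', 'e', 'd', 'a']
'a': index 3 in ['c', 'e', 'd', 'a'] -> ['a', 'c', 'e', 'd']
'e': index 2 in ['a', 'c', 'e', 'd'] -> ['e', 'a', 'c', 'd']


Output: [1, 3, 3, 1, 2, 3, 2]


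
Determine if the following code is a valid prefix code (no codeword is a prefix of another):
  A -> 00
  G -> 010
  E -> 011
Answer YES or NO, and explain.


Checking each pair (does one codeword prefix another?):
  A='00' vs G='010': no prefix
  A='00' vs E='011': no prefix
  G='010' vs A='00': no prefix
  G='010' vs E='011': no prefix
  E='011' vs A='00': no prefix
  E='011' vs G='010': no prefix
No violation found over all pairs.

YES -- this is a valid prefix code. No codeword is a prefix of any other codeword.


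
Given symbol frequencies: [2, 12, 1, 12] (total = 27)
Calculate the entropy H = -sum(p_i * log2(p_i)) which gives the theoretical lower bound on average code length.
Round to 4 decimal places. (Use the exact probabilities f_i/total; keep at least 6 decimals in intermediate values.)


Per-symbol terms -p_i * log2(p_i) with p_i = f_i/27:
  p = 2/27 = 0.074074: log2(p) = -3.754888, -p*log2(p) = 0.278140
  p = 12/27 = 0.444444: log2(p) = -1.169925, -p*log2(p) = 0.519967
  p = 1/27 = 0.037037: log2(p) = -4.754888, -p*log2(p) = 0.176107
  p = 12/27 = 0.444444: log2(p) = -1.169925, -p*log2(p) = 0.519967
H = 0.278140 + 0.519967 + 0.176107 + 0.519967 = 1.494181

H = 1.4942 bits/symbol


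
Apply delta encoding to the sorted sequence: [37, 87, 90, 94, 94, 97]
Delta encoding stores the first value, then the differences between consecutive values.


First value: 37
Deltas:
  87 - 37 = 50
  90 - 87 = 3
  94 - 90 = 4
  94 - 94 = 0
  97 - 94 = 3


Delta encoded: [37, 50, 3, 4, 0, 3]


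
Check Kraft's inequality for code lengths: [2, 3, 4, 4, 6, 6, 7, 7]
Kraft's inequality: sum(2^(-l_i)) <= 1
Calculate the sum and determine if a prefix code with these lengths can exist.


Sum = 2^(-2) + 2^(-3) + 2^(-4) + 2^(-4) + 2^(-6) + 2^(-6) + 2^(-7) + 2^(-7)
    = 0.25 + 0.125 + 0.0625 + 0.0625 + 0.015625 + 0.015625 + 0.0078125 + 0.0078125
    = 70/128 = 0.546875
Since 0.546875 <= 1, Kraft's inequality IS satisfied.
A prefix code with these lengths CAN exist.

Kraft sum = 0.546875. Satisfied.


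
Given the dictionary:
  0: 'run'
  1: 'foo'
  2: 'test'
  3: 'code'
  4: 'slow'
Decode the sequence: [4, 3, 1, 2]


Look up each index in the dictionary:
  4 -> 'slow'
  3 -> 'code'
  1 -> 'foo'
  2 -> 'test'

Decoded: "slow code foo test"


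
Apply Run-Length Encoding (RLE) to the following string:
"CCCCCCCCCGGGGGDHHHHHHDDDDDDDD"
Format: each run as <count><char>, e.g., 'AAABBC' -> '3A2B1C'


Scanning runs left to right:
  i=0: run of 'C' x 9 -> '9C'
  i=9: run of 'G' x 5 -> '5G'
  i=14: run of 'D' x 1 -> '1D'
  i=15: run of 'H' x 6 -> '6H'
  i=21: run of 'D' x 8 -> '8D'

RLE = 9C5G1D6H8D


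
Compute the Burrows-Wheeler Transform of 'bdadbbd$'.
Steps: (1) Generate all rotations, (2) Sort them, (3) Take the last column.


Rotations (sorted):
  0: $bdadbbd -> last char: d
  1: adbbd$bd -> last char: d
  2: bbd$bdad -> last char: d
  3: bd$bdadb -> last char: b
  4: bdadbbd$ -> last char: $
  5: d$bdadbb -> last char: b
  6: dadbbd$b -> last char: b
  7: dbbd$bda -> last char: a


BWT = dddb$bba


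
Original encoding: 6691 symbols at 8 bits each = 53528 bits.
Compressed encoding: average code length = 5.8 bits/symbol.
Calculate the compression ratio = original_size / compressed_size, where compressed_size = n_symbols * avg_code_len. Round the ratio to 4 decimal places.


original_size = n_symbols * orig_bits = 6691 * 8 = 53528 bits
compressed_size = n_symbols * avg_code_len = 6691 * 5.8 = 38807.8 bits
ratio = original_size / compressed_size = 53528 / 38807.8 = 1.3793

Compression ratio = 1.3793


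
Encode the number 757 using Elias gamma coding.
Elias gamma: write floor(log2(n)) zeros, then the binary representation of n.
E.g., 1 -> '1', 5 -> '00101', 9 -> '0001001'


num_bits = floor(log2(757)) + 1 = 10
leading_zeros = num_bits - 1 = 9
binary(757) = 1011110101

Elias gamma(757) = '000000000' + '1011110101' = 0000000001011110101 (19 bits)


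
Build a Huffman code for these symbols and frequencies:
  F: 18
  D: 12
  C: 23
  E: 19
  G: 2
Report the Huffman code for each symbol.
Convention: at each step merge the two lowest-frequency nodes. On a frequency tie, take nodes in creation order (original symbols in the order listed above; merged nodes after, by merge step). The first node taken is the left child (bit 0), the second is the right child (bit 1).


Huffman tree construction:
Step 1: Merge G(2) + D(12) = 14
Step 2: Merge (G+D)(14) + F(18) = 32
Step 3: Merge E(19) + C(23) = 42
Step 4: Merge ((G+D)+F)(32) + (E+C)(42) = 74
Read each symbol's code off the tree from the root (left child = 0, right child = 1).

Codes:
  F: 01 (length 2)
  D: 001 (length 3)
  C: 11 (length 2)
  E: 10 (length 2)
  G: 000 (length 3)
Average code length: 162/74 = 2.1892 bits/symbol


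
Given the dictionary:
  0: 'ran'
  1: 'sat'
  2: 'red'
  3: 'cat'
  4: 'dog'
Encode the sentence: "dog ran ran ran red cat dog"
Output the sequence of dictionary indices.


Look up each word in the dictionary:
  'dog' -> 4
  'ran' -> 0
  'ran' -> 0
  'ran' -> 0
  'red' -> 2
  'cat' -> 3
  'dog' -> 4

Encoded: [4, 0, 0, 0, 2, 3, 4]


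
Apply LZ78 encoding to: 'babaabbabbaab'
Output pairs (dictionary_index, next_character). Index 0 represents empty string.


LZ78 encoding steps:
Dictionary: {0: ''}
Step 1: w='' (idx 0), next='b' -> output (0, 'b'), add 'b' as idx 1
Step 2: w='' (idx 0), next='a' -> output (0, 'a'), add 'a' as idx 2
Step 3: w='b' (idx 1), next='a' -> output (1, 'a'), add 'ba' as idx 3
Step 4: w='a' (idx 2), next='b' -> output (2, 'b'), add 'ab' as idx 4
Step 5: w='ba' (idx 3), next='b' -> output (3, 'b'), add 'bab' as idx 5
Step 6: w='ba' (idx 3), next='a' -> output (3, 'a'), add 'baa' as idx 6
Step 7: w='b' (idx 1), end of input -> output (1, '')


Encoded: [(0, 'b'), (0, 'a'), (1, 'a'), (2, 'b'), (3, 'b'), (3, 'a'), (1, '')]


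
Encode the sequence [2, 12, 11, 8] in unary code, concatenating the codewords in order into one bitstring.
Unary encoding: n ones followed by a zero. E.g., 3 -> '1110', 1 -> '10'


Encode each number as n ones followed by a terminating 0:
  2 -> 110 (3 bits)
  12 -> 1111111111110 (13 bits)
  11 -> 111111111110 (12 bits)
  8 -> 111111110 (9 bits)
Total length = 3 + 13 + 12 + 9 = 37 bits.

Unary([2, 12, 11, 8]) = 1101111111111110111111111110111111110 (37 bits)


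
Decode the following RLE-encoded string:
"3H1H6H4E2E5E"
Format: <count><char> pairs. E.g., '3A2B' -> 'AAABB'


Expanding each <count><char> pair:
  3H -> 'HHH'
  1H -> 'H'
  6H -> 'HHHHHH'
  4E -> 'EEEE'
  2E -> 'EE'
  5E -> 'EEEEE'

Decoded = HHHHHHHHHHEEEEEEEEEEE


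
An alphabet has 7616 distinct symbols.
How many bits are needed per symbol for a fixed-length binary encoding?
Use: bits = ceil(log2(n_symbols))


log2(7616) = 12.8948
Bracket: 2^12 = 4096 < 7616 <= 2^13 = 8192
So ceil(log2(7616)) = 13

bits = ceil(log2(7616)) = ceil(12.8948) = 13 bits


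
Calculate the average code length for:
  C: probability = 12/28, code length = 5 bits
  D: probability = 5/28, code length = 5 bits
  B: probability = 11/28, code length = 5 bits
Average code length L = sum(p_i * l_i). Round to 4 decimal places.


Weighted contributions p_i * l_i:
  C: (12/28) * 5 = 60/28
  D: (5/28) * 5 = 25/28
  B: (11/28) * 5 = 55/28
Sum = (60 + 25 + 55)/28 = 140/28

L = 140/28 = 5.0000 bits/symbol


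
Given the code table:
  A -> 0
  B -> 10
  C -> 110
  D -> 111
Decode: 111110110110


Decoding:
111 -> D
110 -> C
110 -> C
110 -> C


Result: DCCC


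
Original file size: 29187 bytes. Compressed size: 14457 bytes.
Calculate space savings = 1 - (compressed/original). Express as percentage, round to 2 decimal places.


ratio = compressed/original = 14457/29187 = 0.495323
savings = 1 - ratio = 1 - 0.495323 = 0.504677
as a percentage: 0.504677 * 100 = 50.47%

Space savings = 1 - 14457/29187 = 50.47%


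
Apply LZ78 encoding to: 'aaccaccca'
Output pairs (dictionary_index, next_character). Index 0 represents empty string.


LZ78 encoding steps:
Dictionary: {0: ''}
Step 1: w='' (idx 0), next='a' -> output (0, 'a'), add 'a' as idx 1
Step 2: w='a' (idx 1), next='c' -> output (1, 'c'), add 'ac' as idx 2
Step 3: w='' (idx 0), next='c' -> output (0, 'c'), add 'c' as idx 3
Step 4: w='ac' (idx 2), next='c' -> output (2, 'c'), add 'acc' as idx 4
Step 5: w='c' (idx 3), next='a' -> output (3, 'a'), add 'ca' as idx 5


Encoded: [(0, 'a'), (1, 'c'), (0, 'c'), (2, 'c'), (3, 'a')]


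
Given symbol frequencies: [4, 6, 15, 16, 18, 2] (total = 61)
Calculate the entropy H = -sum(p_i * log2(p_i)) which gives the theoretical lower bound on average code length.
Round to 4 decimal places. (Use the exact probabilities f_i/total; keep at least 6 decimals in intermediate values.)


Per-symbol terms -p_i * log2(p_i) with p_i = f_i/61:
  p = 4/61 = 0.065574: log2(p) = -3.930737, -p*log2(p) = 0.257753
  p = 6/61 = 0.098361: log2(p) = -3.345775, -p*log2(p) = 0.329093
  p = 15/61 = 0.245902: log2(p) = -2.023847, -p*log2(p) = 0.497667
  p = 16/61 = 0.262295: log2(p) = -1.930737, -p*log2(p) = 0.506423
  p = 18/61 = 0.295082: log2(p) = -1.760812, -p*log2(p) = 0.519584
  p = 2/61 = 0.032787: log2(p) = -4.930737, -p*log2(p) = 0.161664
H = 0.257753 + 0.329093 + 0.497667 + 0.506423 + 0.519584 + 0.161664 = 2.272184

H = 2.2722 bits/symbol


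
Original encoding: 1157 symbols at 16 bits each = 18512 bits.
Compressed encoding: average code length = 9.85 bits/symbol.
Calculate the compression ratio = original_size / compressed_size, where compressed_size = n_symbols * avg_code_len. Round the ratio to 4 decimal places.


original_size = n_symbols * orig_bits = 1157 * 16 = 18512 bits
compressed_size = n_symbols * avg_code_len = 1157 * 9.85 = 11396.45 bits
ratio = original_size / compressed_size = 18512 / 11396.45 = 1.6244

Compression ratio = 1.6244


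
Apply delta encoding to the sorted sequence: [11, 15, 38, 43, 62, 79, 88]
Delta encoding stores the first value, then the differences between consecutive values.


First value: 11
Deltas:
  15 - 11 = 4
  38 - 15 = 23
  43 - 38 = 5
  62 - 43 = 19
  79 - 62 = 17
  88 - 79 = 9


Delta encoded: [11, 4, 23, 5, 19, 17, 9]


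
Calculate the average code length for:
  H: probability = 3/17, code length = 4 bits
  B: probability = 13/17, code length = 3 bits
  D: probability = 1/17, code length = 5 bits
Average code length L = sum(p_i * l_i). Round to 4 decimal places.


Weighted contributions p_i * l_i:
  H: (3/17) * 4 = 12/17
  B: (13/17) * 3 = 39/17
  D: (1/17) * 5 = 5/17
Sum = (12 + 39 + 5)/17 = 56/17

L = 56/17 = 3.2941 bits/symbol


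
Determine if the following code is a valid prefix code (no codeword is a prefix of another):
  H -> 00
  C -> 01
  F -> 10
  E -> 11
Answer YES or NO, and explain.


Checking each pair (does one codeword prefix another?):
  H='00' vs C='01': no prefix
  H='00' vs F='10': no prefix
  H='00' vs E='11': no prefix
  C='01' vs H='00': no prefix
  C='01' vs F='10': no prefix
  C='01' vs E='11': no prefix
  F='10' vs H='00': no prefix
  F='10' vs C='01': no prefix
  F='10' vs E='11': no prefix
  E='11' vs H='00': no prefix
  E='11' vs C='01': no prefix
  E='11' vs F='10': no prefix
No violation found over all pairs.

YES -- this is a valid prefix code. No codeword is a prefix of any other codeword.


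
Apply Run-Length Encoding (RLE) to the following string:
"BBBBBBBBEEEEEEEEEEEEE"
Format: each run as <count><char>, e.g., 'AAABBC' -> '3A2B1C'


Scanning runs left to right:
  i=0: run of 'B' x 8 -> '8B'
  i=8: run of 'E' x 13 -> '13E'

RLE = 8B13E


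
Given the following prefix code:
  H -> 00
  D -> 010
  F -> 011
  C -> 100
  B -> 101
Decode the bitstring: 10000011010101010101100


Decoding step by step:
Bits 100 -> C
Bits 00 -> H
Bits 011 -> F
Bits 010 -> D
Bits 101 -> B
Bits 010 -> D
Bits 101 -> B
Bits 100 -> C


Decoded message: CHFDBDBC


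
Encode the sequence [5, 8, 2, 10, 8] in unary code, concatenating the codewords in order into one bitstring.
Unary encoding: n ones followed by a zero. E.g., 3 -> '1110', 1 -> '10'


Encode each number as n ones followed by a terminating 0:
  5 -> 111110 (6 bits)
  8 -> 111111110 (9 bits)
  2 -> 110 (3 bits)
  10 -> 11111111110 (11 bits)
  8 -> 111111110 (9 bits)
Total length = 6 + 9 + 3 + 11 + 9 = 38 bits.

Unary([5, 8, 2, 10, 8]) = 11111011111111011011111111110111111110 (38 bits)


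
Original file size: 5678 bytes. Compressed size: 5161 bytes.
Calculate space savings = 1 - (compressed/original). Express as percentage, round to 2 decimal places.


ratio = compressed/original = 5161/5678 = 0.908947
savings = 1 - ratio = 1 - 0.908947 = 0.091053
as a percentage: 0.091053 * 100 = 9.11%

Space savings = 1 - 5161/5678 = 9.11%


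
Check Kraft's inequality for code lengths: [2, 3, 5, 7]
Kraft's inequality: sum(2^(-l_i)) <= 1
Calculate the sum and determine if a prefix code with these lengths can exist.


Sum = 2^(-2) + 2^(-3) + 2^(-5) + 2^(-7)
    = 0.25 + 0.125 + 0.03125 + 0.0078125
    = 53/128 = 0.4140625
Since 0.4140625 <= 1, Kraft's inequality IS satisfied.
A prefix code with these lengths CAN exist.

Kraft sum = 0.4140625. Satisfied.


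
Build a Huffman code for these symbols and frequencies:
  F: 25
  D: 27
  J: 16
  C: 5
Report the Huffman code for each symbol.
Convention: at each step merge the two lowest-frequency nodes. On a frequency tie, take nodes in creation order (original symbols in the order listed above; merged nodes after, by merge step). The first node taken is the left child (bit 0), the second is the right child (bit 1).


Huffman tree construction:
Step 1: Merge C(5) + J(16) = 21
Step 2: Merge (C+J)(21) + F(25) = 46
Step 3: Merge D(27) + ((C+J)+F)(46) = 73
Read each symbol's code off the tree from the root (left child = 0, right child = 1).

Codes:
  F: 11 (length 2)
  D: 0 (length 1)
  J: 101 (length 3)
  C: 100 (length 3)
Average code length: 140/73 = 1.9178 bits/symbol


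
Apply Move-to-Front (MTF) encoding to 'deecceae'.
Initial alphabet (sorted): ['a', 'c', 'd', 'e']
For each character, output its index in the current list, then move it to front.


MTF encoding:
'd': index 2 in ['a', 'c', 'd', 'e'] -> ['d', 'a', 'c', 'e']
'e': index 3 in ['d', 'a', 'c', 'e'] -> ['e', 'd', 'a', 'c']
'e': index 0 in ['e', 'd', 'a', 'c'] -> ['e', 'd', 'a', 'c']
'c': index 3 in ['e', 'd', 'a', 'c'] -> ['c', 'e', 'd', 'a']
'c': index 0 in ['c', 'e', 'd', 'a'] -> ['c', 'e', 'd', 'a']
'e': index 1 in ['c', 'e', 'd', 'a'] -> ['e', 'c', 'd', 'a']
'a': index 3 in ['e', 'c', 'd', 'a'] -> ['a', 'e', 'c', 'd']
'e': index 1 in ['a', 'e', 'c', 'd'] -> ['e', 'a', 'c', 'd']


Output: [2, 3, 0, 3, 0, 1, 3, 1]


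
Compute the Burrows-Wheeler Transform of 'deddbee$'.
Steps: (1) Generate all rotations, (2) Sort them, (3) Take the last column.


Rotations (sorted):
  0: $deddbee -> last char: e
  1: bee$dedd -> last char: d
  2: dbee$ded -> last char: d
  3: ddbee$de -> last char: e
  4: deddbee$ -> last char: $
  5: e$deddbe -> last char: e
  6: eddbee$d -> last char: d
  7: ee$deddb -> last char: b


BWT = edde$edb


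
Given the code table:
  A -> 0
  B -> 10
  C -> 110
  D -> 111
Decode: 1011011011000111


Decoding:
10 -> B
110 -> C
110 -> C
110 -> C
0 -> A
0 -> A
111 -> D


Result: BCCCAAD


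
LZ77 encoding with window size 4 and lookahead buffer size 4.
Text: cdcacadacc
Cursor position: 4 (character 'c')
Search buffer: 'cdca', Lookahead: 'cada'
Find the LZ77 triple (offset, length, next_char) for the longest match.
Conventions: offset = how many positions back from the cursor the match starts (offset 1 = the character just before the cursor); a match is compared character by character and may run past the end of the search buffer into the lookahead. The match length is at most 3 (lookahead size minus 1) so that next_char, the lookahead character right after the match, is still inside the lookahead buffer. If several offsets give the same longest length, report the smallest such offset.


Try each offset into the search buffer:
  offset=1 (pos 3, char 'a'): match length 0
  offset=2 (pos 2, char 'c'): match length 2
  offset=3 (pos 1, char 'd'): match length 0
  offset=4 (pos 0, char 'c'): match length 1
Longest match has length 2 at offset 2.
next_char = character at position 4 + 2 = 6 -> 'd'

Best match: offset=2, length=2 (matching 'ca' starting at position 2)
LZ77 triple: (2, 2, 'd')


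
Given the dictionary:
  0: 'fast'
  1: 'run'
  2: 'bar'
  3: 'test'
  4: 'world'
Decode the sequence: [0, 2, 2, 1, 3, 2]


Look up each index in the dictionary:
  0 -> 'fast'
  2 -> 'bar'
  2 -> 'bar'
  1 -> 'run'
  3 -> 'test'
  2 -> 'bar'

Decoded: "fast bar bar run test bar"


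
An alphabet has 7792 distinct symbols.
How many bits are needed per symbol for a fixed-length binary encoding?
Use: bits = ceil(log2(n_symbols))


log2(7792) = 12.9278
Bracket: 2^12 = 4096 < 7792 <= 2^13 = 8192
So ceil(log2(7792)) = 13

bits = ceil(log2(7792)) = ceil(12.9278) = 13 bits


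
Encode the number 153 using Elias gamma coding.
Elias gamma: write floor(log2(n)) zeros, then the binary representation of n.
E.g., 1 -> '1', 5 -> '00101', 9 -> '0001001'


num_bits = floor(log2(153)) + 1 = 8
leading_zeros = num_bits - 1 = 7
binary(153) = 10011001

Elias gamma(153) = '0000000' + '10011001' = 000000010011001 (15 bits)


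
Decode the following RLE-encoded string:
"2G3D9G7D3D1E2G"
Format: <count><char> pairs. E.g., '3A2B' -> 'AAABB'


Expanding each <count><char> pair:
  2G -> 'GG'
  3D -> 'DDD'
  9G -> 'GGGGGGGGG'
  7D -> 'DDDDDDD'
  3D -> 'DDD'
  1E -> 'E'
  2G -> 'GG'

Decoded = GGDDDGGGGGGGGGDDDDDDDDDDEGG


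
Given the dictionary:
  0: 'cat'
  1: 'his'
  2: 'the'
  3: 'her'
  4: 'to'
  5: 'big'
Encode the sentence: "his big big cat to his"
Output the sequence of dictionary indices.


Look up each word in the dictionary:
  'his' -> 1
  'big' -> 5
  'big' -> 5
  'cat' -> 0
  'to' -> 4
  'his' -> 1

Encoded: [1, 5, 5, 0, 4, 1]


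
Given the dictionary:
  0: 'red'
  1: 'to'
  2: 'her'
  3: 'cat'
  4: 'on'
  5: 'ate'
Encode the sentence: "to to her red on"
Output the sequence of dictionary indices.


Look up each word in the dictionary:
  'to' -> 1
  'to' -> 1
  'her' -> 2
  'red' -> 0
  'on' -> 4

Encoded: [1, 1, 2, 0, 4]


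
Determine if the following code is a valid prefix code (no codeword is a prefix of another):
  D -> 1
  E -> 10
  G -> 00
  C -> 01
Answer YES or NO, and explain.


Checking each pair (does one codeword prefix another?):
  D='1' vs E='10': prefix -- VIOLATION

NO -- this is NOT a valid prefix code. D (1) is a prefix of E (10).


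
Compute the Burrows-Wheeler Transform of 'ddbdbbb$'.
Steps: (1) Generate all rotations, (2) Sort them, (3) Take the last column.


Rotations (sorted):
  0: $ddbdbbb -> last char: b
  1: b$ddbdbb -> last char: b
  2: bb$ddbdb -> last char: b
  3: bbb$ddbd -> last char: d
  4: bdbbb$dd -> last char: d
  5: dbbb$ddb -> last char: b
  6: dbdbbb$d -> last char: d
  7: ddbdbbb$ -> last char: $


BWT = bbbddbd$


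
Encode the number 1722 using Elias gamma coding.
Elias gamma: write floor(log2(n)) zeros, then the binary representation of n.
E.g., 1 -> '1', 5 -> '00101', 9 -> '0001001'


num_bits = floor(log2(1722)) + 1 = 11
leading_zeros = num_bits - 1 = 10
binary(1722) = 11010111010

Elias gamma(1722) = '0000000000' + '11010111010' = 000000000011010111010 (21 bits)


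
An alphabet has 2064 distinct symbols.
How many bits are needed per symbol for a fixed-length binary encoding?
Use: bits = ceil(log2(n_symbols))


log2(2064) = 11.0112
Bracket: 2^11 = 2048 < 2064 <= 2^12 = 4096
So ceil(log2(2064)) = 12

bits = ceil(log2(2064)) = ceil(11.0112) = 12 bits


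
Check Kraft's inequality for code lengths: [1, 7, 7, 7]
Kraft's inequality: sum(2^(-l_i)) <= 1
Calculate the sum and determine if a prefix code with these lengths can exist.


Sum = 2^(-1) + 2^(-7) + 2^(-7) + 2^(-7)
    = 0.5 + 0.0078125 + 0.0078125 + 0.0078125
    = 67/128 = 0.5234375
Since 0.5234375 <= 1, Kraft's inequality IS satisfied.
A prefix code with these lengths CAN exist.

Kraft sum = 0.5234375. Satisfied.


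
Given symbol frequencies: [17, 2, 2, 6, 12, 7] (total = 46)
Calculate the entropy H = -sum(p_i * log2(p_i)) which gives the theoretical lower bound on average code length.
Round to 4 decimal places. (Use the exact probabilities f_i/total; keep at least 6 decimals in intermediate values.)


Per-symbol terms -p_i * log2(p_i) with p_i = f_i/46:
  p = 17/46 = 0.369565: log2(p) = -1.436099, -p*log2(p) = 0.530732
  p = 2/46 = 0.043478: log2(p) = -4.523562, -p*log2(p) = 0.196677
  p = 2/46 = 0.043478: log2(p) = -4.523562, -p*log2(p) = 0.196677
  p = 6/46 = 0.130435: log2(p) = -2.938599, -p*log2(p) = 0.383296
  p = 12/46 = 0.260870: log2(p) = -1.938599, -p*log2(p) = 0.505722
  p = 7/46 = 0.152174: log2(p) = -2.716207, -p*log2(p) = 0.413336
H = 0.530732 + 0.196677 + 0.196677 + 0.383296 + 0.505722 + 0.413336 = 2.226440

H = 2.2264 bits/symbol


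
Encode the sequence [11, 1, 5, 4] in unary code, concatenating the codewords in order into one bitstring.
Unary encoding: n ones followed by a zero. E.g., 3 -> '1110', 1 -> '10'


Encode each number as n ones followed by a terminating 0:
  11 -> 111111111110 (12 bits)
  1 -> 10 (2 bits)
  5 -> 111110 (6 bits)
  4 -> 11110 (5 bits)
Total length = 12 + 2 + 6 + 5 = 25 bits.

Unary([11, 1, 5, 4]) = 1111111111101011111011110 (25 bits)


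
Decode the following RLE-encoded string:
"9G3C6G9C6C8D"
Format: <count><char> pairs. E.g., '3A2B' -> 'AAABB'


Expanding each <count><char> pair:
  9G -> 'GGGGGGGGG'
  3C -> 'CCC'
  6G -> 'GGGGGG'
  9C -> 'CCCCCCCCC'
  6C -> 'CCCCCC'
  8D -> 'DDDDDDDD'

Decoded = GGGGGGGGGCCCGGGGGGCCCCCCCCCCCCCCCDDDDDDDD


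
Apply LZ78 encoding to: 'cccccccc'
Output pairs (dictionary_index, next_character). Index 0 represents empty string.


LZ78 encoding steps:
Dictionary: {0: ''}
Step 1: w='' (idx 0), next='c' -> output (0, 'c'), add 'c' as idx 1
Step 2: w='c' (idx 1), next='c' -> output (1, 'c'), add 'cc' as idx 2
Step 3: w='cc' (idx 2), next='c' -> output (2, 'c'), add 'ccc' as idx 3
Step 4: w='cc' (idx 2), end of input -> output (2, '')


Encoded: [(0, 'c'), (1, 'c'), (2, 'c'), (2, '')]


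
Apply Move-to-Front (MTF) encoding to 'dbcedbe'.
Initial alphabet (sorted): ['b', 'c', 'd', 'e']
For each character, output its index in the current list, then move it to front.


MTF encoding:
'd': index 2 in ['b', 'c', 'd', 'e'] -> ['d', 'b', 'c', 'e']
'b': index 1 in ['d', 'b', 'c', 'e'] -> ['b', 'd', 'c', 'e']
'c': index 2 in ['b', 'd', 'c', 'e'] -> ['c', 'b', 'd', 'e']
'e': index 3 in ['c', 'b', 'd', 'e'] -> ['e', 'c', 'b', 'd']
'd': index 3 in ['e', 'c', 'b', 'd'] -> ['d', 'e', 'c', 'b']
'b': index 3 in ['d', 'e', 'c', 'b'] -> ['b', 'd', 'e', 'c']
'e': index 2 in ['b', 'd', 'e', 'c'] -> ['e', 'b', 'd', 'c']


Output: [2, 1, 2, 3, 3, 3, 2]


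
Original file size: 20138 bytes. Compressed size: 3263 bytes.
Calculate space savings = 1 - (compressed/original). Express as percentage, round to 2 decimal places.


ratio = compressed/original = 3263/20138 = 0.162032
savings = 1 - ratio = 1 - 0.162032 = 0.837968
as a percentage: 0.837968 * 100 = 83.8%

Space savings = 1 - 3263/20138 = 83.8%


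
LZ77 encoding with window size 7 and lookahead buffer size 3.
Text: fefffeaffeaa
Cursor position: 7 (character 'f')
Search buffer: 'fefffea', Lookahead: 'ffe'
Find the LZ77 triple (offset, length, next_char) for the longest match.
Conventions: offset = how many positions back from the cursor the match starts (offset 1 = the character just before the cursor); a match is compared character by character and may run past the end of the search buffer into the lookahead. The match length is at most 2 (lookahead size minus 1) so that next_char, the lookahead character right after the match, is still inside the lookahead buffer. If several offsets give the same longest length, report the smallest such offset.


Try each offset into the search buffer:
  offset=1 (pos 6, char 'a'): match length 0
  offset=2 (pos 5, char 'e'): match length 0
  offset=3 (pos 4, char 'f'): match length 1
  offset=4 (pos 3, char 'f'): match length 2
  offset=5 (pos 2, char 'f'): match length 2
  offset=6 (pos 1, char 'e'): match length 0
  offset=7 (pos 0, char 'f'): match length 1
Longest match has length 2, found at offsets 4, 5; take the smallest, offset 4.
next_char = character at position 7 + 2 = 9 -> 'e'

Best match: offset=4, length=2 (matching 'ff' starting at position 3)
LZ77 triple: (4, 2, 'e')


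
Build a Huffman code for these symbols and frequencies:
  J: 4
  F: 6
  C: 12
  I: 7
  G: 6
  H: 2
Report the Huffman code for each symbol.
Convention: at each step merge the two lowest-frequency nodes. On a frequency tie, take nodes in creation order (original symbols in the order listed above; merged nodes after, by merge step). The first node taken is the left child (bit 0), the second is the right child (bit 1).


Huffman tree construction:
Step 1: Merge H(2) + J(4) = 6
Step 2: Merge F(6) + G(6) = 12
Step 3: Merge (H+J)(6) + I(7) = 13
Step 4: Merge C(12) + (F+G)(12) = 24
Step 5: Merge ((H+J)+I)(13) + (C+(F+G))(24) = 37
Read each symbol's code off the tree from the root (left child = 0, right child = 1).

Codes:
  J: 001 (length 3)
  F: 110 (length 3)
  C: 10 (length 2)
  I: 01 (length 2)
  G: 111 (length 3)
  H: 000 (length 3)
Average code length: 92/37 = 2.4865 bits/symbol


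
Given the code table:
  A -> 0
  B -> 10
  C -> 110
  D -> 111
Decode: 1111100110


Decoding:
111 -> D
110 -> C
0 -> A
110 -> C


Result: DCAC


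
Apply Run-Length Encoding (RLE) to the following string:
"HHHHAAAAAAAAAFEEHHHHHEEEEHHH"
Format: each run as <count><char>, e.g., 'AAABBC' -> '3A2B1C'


Scanning runs left to right:
  i=0: run of 'H' x 4 -> '4H'
  i=4: run of 'A' x 9 -> '9A'
  i=13: run of 'F' x 1 -> '1F'
  i=14: run of 'E' x 2 -> '2E'
  i=16: run of 'H' x 5 -> '5H'
  i=21: run of 'E' x 4 -> '4E'
  i=25: run of 'H' x 3 -> '3H'

RLE = 4H9A1F2E5H4E3H


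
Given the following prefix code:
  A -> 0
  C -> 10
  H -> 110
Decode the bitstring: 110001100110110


Decoding step by step:
Bits 110 -> H
Bits 0 -> A
Bits 0 -> A
Bits 110 -> H
Bits 0 -> A
Bits 110 -> H
Bits 110 -> H


Decoded message: HAAHAHH


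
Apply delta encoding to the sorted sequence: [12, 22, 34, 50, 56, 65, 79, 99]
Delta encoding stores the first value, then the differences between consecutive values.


First value: 12
Deltas:
  22 - 12 = 10
  34 - 22 = 12
  50 - 34 = 16
  56 - 50 = 6
  65 - 56 = 9
  79 - 65 = 14
  99 - 79 = 20


Delta encoded: [12, 10, 12, 16, 6, 9, 14, 20]


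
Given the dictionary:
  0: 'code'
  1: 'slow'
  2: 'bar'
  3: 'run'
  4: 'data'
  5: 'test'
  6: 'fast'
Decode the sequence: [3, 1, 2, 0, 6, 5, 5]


Look up each index in the dictionary:
  3 -> 'run'
  1 -> 'slow'
  2 -> 'bar'
  0 -> 'code'
  6 -> 'fast'
  5 -> 'test'
  5 -> 'test'

Decoded: "run slow bar code fast test test"


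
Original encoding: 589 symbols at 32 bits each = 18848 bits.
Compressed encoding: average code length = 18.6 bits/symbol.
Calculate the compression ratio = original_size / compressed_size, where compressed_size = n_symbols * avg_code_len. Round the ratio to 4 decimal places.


original_size = n_symbols * orig_bits = 589 * 32 = 18848 bits
compressed_size = n_symbols * avg_code_len = 589 * 18.6 = 10955.4 bits
ratio = original_size / compressed_size = 18848 / 10955.4 = 1.7204

Compression ratio = 1.7204


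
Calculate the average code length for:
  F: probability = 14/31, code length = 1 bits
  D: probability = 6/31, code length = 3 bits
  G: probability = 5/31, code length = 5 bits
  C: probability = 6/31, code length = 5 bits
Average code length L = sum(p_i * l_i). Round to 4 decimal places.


Weighted contributions p_i * l_i:
  F: (14/31) * 1 = 14/31
  D: (6/31) * 3 = 18/31
  G: (5/31) * 5 = 25/31
  C: (6/31) * 5 = 30/31
Sum = (14 + 18 + 25 + 30)/31 = 87/31

L = 87/31 = 2.8065 bits/symbol


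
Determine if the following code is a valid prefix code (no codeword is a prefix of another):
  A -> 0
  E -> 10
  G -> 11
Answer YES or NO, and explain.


Checking each pair (does one codeword prefix another?):
  A='0' vs E='10': no prefix
  A='0' vs G='11': no prefix
  E='10' vs A='0': no prefix
  E='10' vs G='11': no prefix
  G='11' vs A='0': no prefix
  G='11' vs E='10': no prefix
No violation found over all pairs.

YES -- this is a valid prefix code. No codeword is a prefix of any other codeword.


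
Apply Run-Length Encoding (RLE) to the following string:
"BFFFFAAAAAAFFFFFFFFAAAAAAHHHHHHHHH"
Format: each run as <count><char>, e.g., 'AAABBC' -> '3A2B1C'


Scanning runs left to right:
  i=0: run of 'B' x 1 -> '1B'
  i=1: run of 'F' x 4 -> '4F'
  i=5: run of 'A' x 6 -> '6A'
  i=11: run of 'F' x 8 -> '8F'
  i=19: run of 'A' x 6 -> '6A'
  i=25: run of 'H' x 9 -> '9H'

RLE = 1B4F6A8F6A9H


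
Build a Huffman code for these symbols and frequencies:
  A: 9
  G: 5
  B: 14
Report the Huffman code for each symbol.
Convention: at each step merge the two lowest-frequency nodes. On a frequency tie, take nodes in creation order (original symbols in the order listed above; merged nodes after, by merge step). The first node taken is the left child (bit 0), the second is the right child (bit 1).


Huffman tree construction:
Step 1: Merge G(5) + A(9) = 14
Step 2: Merge B(14) + (G+A)(14) = 28
Read each symbol's code off the tree from the root (left child = 0, right child = 1).

Codes:
  A: 11 (length 2)
  G: 10 (length 2)
  B: 0 (length 1)
Average code length: 42/28 = 1.5000 bits/symbol


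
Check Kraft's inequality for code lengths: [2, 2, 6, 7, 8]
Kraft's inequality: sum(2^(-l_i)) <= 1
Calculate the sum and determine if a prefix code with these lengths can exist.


Sum = 2^(-2) + 2^(-2) + 2^(-6) + 2^(-7) + 2^(-8)
    = 0.25 + 0.25 + 0.015625 + 0.0078125 + 0.00390625
    = 135/256 = 0.52734375
Since 0.52734375 <= 1, Kraft's inequality IS satisfied.
A prefix code with these lengths CAN exist.

Kraft sum = 0.52734375. Satisfied.


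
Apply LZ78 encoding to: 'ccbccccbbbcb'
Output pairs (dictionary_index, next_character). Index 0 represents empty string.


LZ78 encoding steps:
Dictionary: {0: ''}
Step 1: w='' (idx 0), next='c' -> output (0, 'c'), add 'c' as idx 1
Step 2: w='c' (idx 1), next='b' -> output (1, 'b'), add 'cb' as idx 2
Step 3: w='c' (idx 1), next='c' -> output (1, 'c'), add 'cc' as idx 3
Step 4: w='cc' (idx 3), next='b' -> output (3, 'b'), add 'ccb' as idx 4
Step 5: w='' (idx 0), next='b' -> output (0, 'b'), add 'b' as idx 5
Step 6: w='b' (idx 5), next='c' -> output (5, 'c'), add 'bc' as idx 6
Step 7: w='b' (idx 5), end of input -> output (5, '')


Encoded: [(0, 'c'), (1, 'b'), (1, 'c'), (3, 'b'), (0, 'b'), (5, 'c'), (5, '')]


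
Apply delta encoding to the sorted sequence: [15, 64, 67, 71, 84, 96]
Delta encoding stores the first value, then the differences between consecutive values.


First value: 15
Deltas:
  64 - 15 = 49
  67 - 64 = 3
  71 - 67 = 4
  84 - 71 = 13
  96 - 84 = 12


Delta encoded: [15, 49, 3, 4, 13, 12]


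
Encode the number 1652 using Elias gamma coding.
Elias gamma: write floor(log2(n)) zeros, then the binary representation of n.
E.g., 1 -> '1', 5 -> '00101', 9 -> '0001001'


num_bits = floor(log2(1652)) + 1 = 11
leading_zeros = num_bits - 1 = 10
binary(1652) = 11001110100

Elias gamma(1652) = '0000000000' + '11001110100' = 000000000011001110100 (21 bits)


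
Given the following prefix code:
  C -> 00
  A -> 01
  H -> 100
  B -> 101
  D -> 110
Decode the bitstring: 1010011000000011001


Decoding step by step:
Bits 101 -> B
Bits 00 -> C
Bits 110 -> D
Bits 00 -> C
Bits 00 -> C
Bits 00 -> C
Bits 110 -> D
Bits 01 -> A


Decoded message: BCDCCCDA


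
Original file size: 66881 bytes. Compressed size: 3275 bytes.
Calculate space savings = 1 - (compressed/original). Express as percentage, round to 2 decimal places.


ratio = compressed/original = 3275/66881 = 0.048968
savings = 1 - ratio = 1 - 0.048968 = 0.951032
as a percentage: 0.951032 * 100 = 95.1%

Space savings = 1 - 3275/66881 = 95.1%


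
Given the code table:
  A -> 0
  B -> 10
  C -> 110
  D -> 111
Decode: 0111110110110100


Decoding:
0 -> A
111 -> D
110 -> C
110 -> C
110 -> C
10 -> B
0 -> A


Result: ADCCCBA


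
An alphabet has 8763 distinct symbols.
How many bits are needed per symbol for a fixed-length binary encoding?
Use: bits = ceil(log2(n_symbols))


log2(8763) = 13.0972
Bracket: 2^13 = 8192 < 8763 <= 2^14 = 16384
So ceil(log2(8763)) = 14

bits = ceil(log2(8763)) = ceil(13.0972) = 14 bits


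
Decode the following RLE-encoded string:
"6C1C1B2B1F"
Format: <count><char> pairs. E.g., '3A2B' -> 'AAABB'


Expanding each <count><char> pair:
  6C -> 'CCCCCC'
  1C -> 'C'
  1B -> 'B'
  2B -> 'BB'
  1F -> 'F'

Decoded = CCCCCCCBBBF


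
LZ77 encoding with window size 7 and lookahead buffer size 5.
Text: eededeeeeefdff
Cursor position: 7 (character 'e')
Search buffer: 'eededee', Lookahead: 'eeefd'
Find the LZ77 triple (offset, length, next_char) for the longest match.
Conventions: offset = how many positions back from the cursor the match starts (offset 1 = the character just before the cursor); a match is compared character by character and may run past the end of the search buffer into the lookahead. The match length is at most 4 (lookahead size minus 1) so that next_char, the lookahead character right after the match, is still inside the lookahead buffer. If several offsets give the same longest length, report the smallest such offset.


Try each offset into the search buffer:
  offset=1 (pos 6, char 'e'): match length 3
  offset=2 (pos 5, char 'e'): match length 3
  offset=3 (pos 4, char 'd'): match length 0
  offset=4 (pos 3, char 'e'): match length 1
  offset=5 (pos 2, char 'd'): match length 0
  offset=6 (pos 1, char 'e'): match length 1
  offset=7 (pos 0, char 'e'): match length 2
Longest match has length 3, found at offsets 1, 2; take the smallest, offset 1.
next_char = character at position 7 + 3 = 10 -> 'f'

Best match: offset=1, length=3 (matching 'eee' starting at position 6)
LZ77 triple: (1, 3, 'f')


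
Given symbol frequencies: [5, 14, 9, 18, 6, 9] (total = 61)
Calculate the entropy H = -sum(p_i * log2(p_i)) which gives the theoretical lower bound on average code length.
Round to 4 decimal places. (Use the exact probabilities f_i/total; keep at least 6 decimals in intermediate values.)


Per-symbol terms -p_i * log2(p_i) with p_i = f_i/61:
  p = 5/61 = 0.081967: log2(p) = -3.608809, -p*log2(p) = 0.295804
  p = 14/61 = 0.229508: log2(p) = -2.123382, -p*log2(p) = 0.487334
  p = 9/61 = 0.147541: log2(p) = -2.760812, -p*log2(p) = 0.407333
  p = 18/61 = 0.295082: log2(p) = -1.760812, -p*log2(p) = 0.519584
  p = 6/61 = 0.098361: log2(p) = -3.345775, -p*log2(p) = 0.329093
  p = 9/61 = 0.147541: log2(p) = -2.760812, -p*log2(p) = 0.407333
H = 0.295804 + 0.487334 + 0.407333 + 0.519584 + 0.329093 + 0.407333 = 2.446481

H = 2.4465 bits/symbol


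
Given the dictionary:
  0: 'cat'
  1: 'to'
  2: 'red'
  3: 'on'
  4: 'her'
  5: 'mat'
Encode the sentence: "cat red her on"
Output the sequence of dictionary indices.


Look up each word in the dictionary:
  'cat' -> 0
  'red' -> 2
  'her' -> 4
  'on' -> 3

Encoded: [0, 2, 4, 3]


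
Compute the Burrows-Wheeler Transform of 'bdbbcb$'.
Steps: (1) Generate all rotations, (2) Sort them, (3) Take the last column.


Rotations (sorted):
  0: $bdbbcb -> last char: b
  1: b$bdbbc -> last char: c
  2: bbcb$bd -> last char: d
  3: bcb$bdb -> last char: b
  4: bdbbcb$ -> last char: $
  5: cb$bdbb -> last char: b
  6: dbbcb$b -> last char: b


BWT = bcdb$bb


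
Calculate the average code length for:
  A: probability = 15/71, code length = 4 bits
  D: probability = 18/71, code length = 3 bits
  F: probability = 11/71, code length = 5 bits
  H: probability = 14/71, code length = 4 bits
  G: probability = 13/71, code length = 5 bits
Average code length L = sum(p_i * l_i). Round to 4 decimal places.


Weighted contributions p_i * l_i:
  A: (15/71) * 4 = 60/71
  D: (18/71) * 3 = 54/71
  F: (11/71) * 5 = 55/71
  H: (14/71) * 4 = 56/71
  G: (13/71) * 5 = 65/71
Sum = (60 + 54 + 55 + 56 + 65)/71 = 290/71

L = 290/71 = 4.0845 bits/symbol


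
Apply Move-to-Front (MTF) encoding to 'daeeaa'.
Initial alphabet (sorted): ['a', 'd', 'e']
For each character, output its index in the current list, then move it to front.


MTF encoding:
'd': index 1 in ['a', 'd', 'e'] -> ['d', 'a', 'e']
'a': index 1 in ['d', 'a', 'e'] -> ['a', 'd', 'e']
'e': index 2 in ['a', 'd', 'e'] -> ['e', 'a', 'd']
'e': index 0 in ['e', 'a', 'd'] -> ['e', 'a', 'd']
'a': index 1 in ['e', 'a', 'd'] -> ['a', 'e', 'd']
'a': index 0 in ['a', 'e', 'd'] -> ['a', 'e', 'd']


Output: [1, 1, 2, 0, 1, 0]


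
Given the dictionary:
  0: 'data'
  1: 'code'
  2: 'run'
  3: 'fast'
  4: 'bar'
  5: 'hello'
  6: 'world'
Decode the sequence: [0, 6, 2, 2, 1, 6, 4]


Look up each index in the dictionary:
  0 -> 'data'
  6 -> 'world'
  2 -> 'run'
  2 -> 'run'
  1 -> 'code'
  6 -> 'world'
  4 -> 'bar'

Decoded: "data world run run code world bar"


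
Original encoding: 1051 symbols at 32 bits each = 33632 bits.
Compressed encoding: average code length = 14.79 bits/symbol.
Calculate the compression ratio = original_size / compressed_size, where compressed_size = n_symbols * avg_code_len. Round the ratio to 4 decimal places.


original_size = n_symbols * orig_bits = 1051 * 32 = 33632 bits
compressed_size = n_symbols * avg_code_len = 1051 * 14.79 = 15544.29 bits
ratio = original_size / compressed_size = 33632 / 15544.29 = 2.1636

Compression ratio = 2.1636
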